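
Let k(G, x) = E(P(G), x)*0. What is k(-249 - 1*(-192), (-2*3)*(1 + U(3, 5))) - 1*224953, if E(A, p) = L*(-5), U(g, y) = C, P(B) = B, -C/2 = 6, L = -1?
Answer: -224953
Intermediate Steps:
C = -12 (C = -2*6 = -12)
U(g, y) = -12
E(A, p) = 5 (E(A, p) = -1*(-5) = 5)
k(G, x) = 0 (k(G, x) = 5*0 = 0)
k(-249 - 1*(-192), (-2*3)*(1 + U(3, 5))) - 1*224953 = 0 - 1*224953 = 0 - 224953 = -224953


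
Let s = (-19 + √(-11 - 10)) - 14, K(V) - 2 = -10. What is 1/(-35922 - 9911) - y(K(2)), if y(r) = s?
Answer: 1512488/45833 - I*√21 ≈ 33.0 - 4.5826*I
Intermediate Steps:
K(V) = -8 (K(V) = 2 - 10 = -8)
s = -33 + I*√21 (s = (-19 + √(-21)) - 14 = (-19 + I*√21) - 14 = -33 + I*√21 ≈ -33.0 + 4.5826*I)
y(r) = -33 + I*√21
1/(-35922 - 9911) - y(K(2)) = 1/(-35922 - 9911) - (-33 + I*√21) = 1/(-45833) + (33 - I*√21) = -1/45833 + (33 - I*√21) = 1512488/45833 - I*√21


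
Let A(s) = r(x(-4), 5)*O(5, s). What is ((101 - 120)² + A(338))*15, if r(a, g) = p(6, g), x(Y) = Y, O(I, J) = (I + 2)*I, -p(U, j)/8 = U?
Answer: -19785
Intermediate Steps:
p(U, j) = -8*U
O(I, J) = I*(2 + I) (O(I, J) = (2 + I)*I = I*(2 + I))
r(a, g) = -48 (r(a, g) = -8*6 = -48)
A(s) = -1680 (A(s) = -240*(2 + 5) = -240*7 = -48*35 = -1680)
((101 - 120)² + A(338))*15 = ((101 - 120)² - 1680)*15 = ((-19)² - 1680)*15 = (361 - 1680)*15 = -1319*15 = -19785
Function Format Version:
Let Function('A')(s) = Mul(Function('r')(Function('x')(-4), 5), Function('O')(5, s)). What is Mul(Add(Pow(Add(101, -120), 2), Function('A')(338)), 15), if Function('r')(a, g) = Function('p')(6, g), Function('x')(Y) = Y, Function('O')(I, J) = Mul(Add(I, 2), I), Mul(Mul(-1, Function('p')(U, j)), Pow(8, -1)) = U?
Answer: -19785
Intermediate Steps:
Function('p')(U, j) = Mul(-8, U)
Function('O')(I, J) = Mul(I, Add(2, I)) (Function('O')(I, J) = Mul(Add(2, I), I) = Mul(I, Add(2, I)))
Function('r')(a, g) = -48 (Function('r')(a, g) = Mul(-8, 6) = -48)
Function('A')(s) = -1680 (Function('A')(s) = Mul(-48, Mul(5, Add(2, 5))) = Mul(-48, Mul(5, 7)) = Mul(-48, 35) = -1680)
Mul(Add(Pow(Add(101, -120), 2), Function('A')(338)), 15) = Mul(Add(Pow(Add(101, -120), 2), -1680), 15) = Mul(Add(Pow(-19, 2), -1680), 15) = Mul(Add(361, -1680), 15) = Mul(-1319, 15) = -19785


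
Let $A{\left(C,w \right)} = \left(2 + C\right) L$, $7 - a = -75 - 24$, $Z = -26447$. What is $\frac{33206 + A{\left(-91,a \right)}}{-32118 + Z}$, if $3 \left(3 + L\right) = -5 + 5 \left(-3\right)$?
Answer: $- \frac{102199}{175695} \approx -0.58168$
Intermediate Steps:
$L = - \frac{29}{3}$ ($L = -3 + \frac{-5 + 5 \left(-3\right)}{3} = -3 + \frac{-5 - 15}{3} = -3 + \frac{1}{3} \left(-20\right) = -3 - \frac{20}{3} = - \frac{29}{3} \approx -9.6667$)
$a = 106$ ($a = 7 - \left(-75 - 24\right) = 7 - -99 = 7 + 99 = 106$)
$A{\left(C,w \right)} = - \frac{58}{3} - \frac{29 C}{3}$ ($A{\left(C,w \right)} = \left(2 + C\right) \left(- \frac{29}{3}\right) = - \frac{58}{3} - \frac{29 C}{3}$)
$\frac{33206 + A{\left(-91,a \right)}}{-32118 + Z} = \frac{33206 - - \frac{2581}{3}}{-32118 - 26447} = \frac{33206 + \left(- \frac{58}{3} + \frac{2639}{3}\right)}{-58565} = \left(33206 + \frac{2581}{3}\right) \left(- \frac{1}{58565}\right) = \frac{102199}{3} \left(- \frac{1}{58565}\right) = - \frac{102199}{175695}$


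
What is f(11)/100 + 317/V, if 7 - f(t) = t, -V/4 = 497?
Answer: -9913/49700 ≈ -0.19946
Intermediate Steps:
V = -1988 (V = -4*497 = -1988)
f(t) = 7 - t
f(11)/100 + 317/V = (7 - 1*11)/100 + 317/(-1988) = (7 - 11)*(1/100) + 317*(-1/1988) = -4*1/100 - 317/1988 = -1/25 - 317/1988 = -9913/49700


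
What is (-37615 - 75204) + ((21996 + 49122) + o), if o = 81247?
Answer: 39546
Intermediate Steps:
(-37615 - 75204) + ((21996 + 49122) + o) = (-37615 - 75204) + ((21996 + 49122) + 81247) = -112819 + (71118 + 81247) = -112819 + 152365 = 39546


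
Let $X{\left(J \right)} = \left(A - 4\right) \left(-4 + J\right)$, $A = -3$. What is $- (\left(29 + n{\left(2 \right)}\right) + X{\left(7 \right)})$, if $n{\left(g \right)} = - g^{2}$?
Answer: $-4$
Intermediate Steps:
$X{\left(J \right)} = 28 - 7 J$ ($X{\left(J \right)} = \left(-3 - 4\right) \left(-4 + J\right) = - 7 \left(-4 + J\right) = 28 - 7 J$)
$- (\left(29 + n{\left(2 \right)}\right) + X{\left(7 \right)}) = - (\left(29 - 2^{2}\right) + \left(28 - 49\right)) = - (\left(29 - 4\right) + \left(28 - 49\right)) = - (\left(29 - 4\right) - 21) = - (25 - 21) = \left(-1\right) 4 = -4$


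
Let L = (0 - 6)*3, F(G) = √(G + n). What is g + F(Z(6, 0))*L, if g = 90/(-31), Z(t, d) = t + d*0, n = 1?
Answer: -90/31 - 18*√7 ≈ -50.527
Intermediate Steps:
Z(t, d) = t (Z(t, d) = t + 0 = t)
F(G) = √(1 + G) (F(G) = √(G + 1) = √(1 + G))
g = -90/31 (g = 90*(-1/31) = -90/31 ≈ -2.9032)
L = -18 (L = -6*3 = -18)
g + F(Z(6, 0))*L = -90/31 + √(1 + 6)*(-18) = -90/31 + √7*(-18) = -90/31 - 18*√7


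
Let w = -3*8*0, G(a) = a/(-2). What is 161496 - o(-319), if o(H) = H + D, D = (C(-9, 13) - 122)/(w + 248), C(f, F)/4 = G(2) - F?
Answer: 20065149/124 ≈ 1.6182e+5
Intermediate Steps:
G(a) = -a/2 (G(a) = a*(-½) = -a/2)
w = 0 (w = -24*0 = 0)
C(f, F) = -4 - 4*F (C(f, F) = 4*(-½*2 - F) = 4*(-1 - F) = -4 - 4*F)
D = -89/124 (D = ((-4 - 4*13) - 122)/(0 + 248) = ((-4 - 52) - 122)/248 = (-56 - 122)*(1/248) = -178*1/248 = -89/124 ≈ -0.71774)
o(H) = -89/124 + H (o(H) = H - 89/124 = -89/124 + H)
161496 - o(-319) = 161496 - (-89/124 - 319) = 161496 - 1*(-39645/124) = 161496 + 39645/124 = 20065149/124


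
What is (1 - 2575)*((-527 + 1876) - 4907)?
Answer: 9158292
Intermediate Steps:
(1 - 2575)*((-527 + 1876) - 4907) = -2574*(1349 - 4907) = -2574*(-3558) = 9158292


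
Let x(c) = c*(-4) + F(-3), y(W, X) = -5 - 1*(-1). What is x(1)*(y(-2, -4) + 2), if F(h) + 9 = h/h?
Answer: 24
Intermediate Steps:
y(W, X) = -4 (y(W, X) = -5 + 1 = -4)
F(h) = -8 (F(h) = -9 + h/h = -9 + 1 = -8)
x(c) = -8 - 4*c (x(c) = c*(-4) - 8 = -4*c - 8 = -8 - 4*c)
x(1)*(y(-2, -4) + 2) = (-8 - 4*1)*(-4 + 2) = (-8 - 4)*(-2) = -12*(-2) = 24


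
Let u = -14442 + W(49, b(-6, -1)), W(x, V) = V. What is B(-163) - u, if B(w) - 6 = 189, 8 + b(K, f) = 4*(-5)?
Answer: 14665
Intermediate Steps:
b(K, f) = -28 (b(K, f) = -8 + 4*(-5) = -8 - 20 = -28)
B(w) = 195 (B(w) = 6 + 189 = 195)
u = -14470 (u = -14442 - 28 = -14470)
B(-163) - u = 195 - 1*(-14470) = 195 + 14470 = 14665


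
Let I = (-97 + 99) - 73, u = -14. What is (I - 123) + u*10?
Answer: -334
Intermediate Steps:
I = -71 (I = 2 - 73 = -71)
(I - 123) + u*10 = (-71 - 123) - 14*10 = -194 - 140 = -334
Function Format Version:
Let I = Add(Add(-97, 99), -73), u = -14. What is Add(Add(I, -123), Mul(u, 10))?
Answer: -334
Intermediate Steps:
I = -71 (I = Add(2, -73) = -71)
Add(Add(I, -123), Mul(u, 10)) = Add(Add(-71, -123), Mul(-14, 10)) = Add(-194, -140) = -334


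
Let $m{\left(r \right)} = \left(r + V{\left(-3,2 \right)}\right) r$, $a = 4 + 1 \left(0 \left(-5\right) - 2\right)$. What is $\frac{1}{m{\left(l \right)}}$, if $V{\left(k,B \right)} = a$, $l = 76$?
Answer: $\frac{1}{5928} \approx 0.00016869$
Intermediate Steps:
$a = 2$ ($a = 4 + 1 \left(0 - 2\right) = 4 + 1 \left(-2\right) = 4 - 2 = 2$)
$V{\left(k,B \right)} = 2$
$m{\left(r \right)} = r \left(2 + r\right)$ ($m{\left(r \right)} = \left(r + 2\right) r = \left(2 + r\right) r = r \left(2 + r\right)$)
$\frac{1}{m{\left(l \right)}} = \frac{1}{76 \left(2 + 76\right)} = \frac{1}{76 \cdot 78} = \frac{1}{5928}$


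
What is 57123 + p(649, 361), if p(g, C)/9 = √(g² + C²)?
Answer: 57123 + 9*√551522 ≈ 63807.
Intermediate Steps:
p(g, C) = 9*√(C² + g²) (p(g, C) = 9*√(g² + C²) = 9*√(C² + g²))
57123 + p(649, 361) = 57123 + 9*√(361² + 649²) = 57123 + 9*√(130321 + 421201) = 57123 + 9*√551522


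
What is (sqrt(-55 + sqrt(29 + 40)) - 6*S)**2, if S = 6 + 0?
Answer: (36 - I*sqrt(55 - sqrt(69)))**2 ≈ 1249.3 - 491.99*I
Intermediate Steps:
S = 6
(sqrt(-55 + sqrt(29 + 40)) - 6*S)**2 = (sqrt(-55 + sqrt(29 + 40)) - 6*6)**2 = (sqrt(-55 + sqrt(69)) - 36)**2 = (-36 + sqrt(-55 + sqrt(69)))**2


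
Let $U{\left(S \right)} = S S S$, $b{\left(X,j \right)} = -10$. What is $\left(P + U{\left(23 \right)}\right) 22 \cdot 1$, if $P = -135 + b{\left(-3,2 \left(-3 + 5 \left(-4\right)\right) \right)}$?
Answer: $264484$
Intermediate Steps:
$U{\left(S \right)} = S^{3}$ ($U{\left(S \right)} = S^{2} S = S^{3}$)
$P = -145$ ($P = -135 - 10 = -145$)
$\left(P + U{\left(23 \right)}\right) 22 \cdot 1 = \left(-145 + 23^{3}\right) 22 \cdot 1 = \left(-145 + 12167\right) 22 = 12022 \cdot 22 = 264484$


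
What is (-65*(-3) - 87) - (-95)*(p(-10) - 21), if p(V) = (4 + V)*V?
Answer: 3813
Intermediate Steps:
p(V) = V*(4 + V)
(-65*(-3) - 87) - (-95)*(p(-10) - 21) = (-65*(-3) - 87) - (-95)*(-10*(4 - 10) - 21) = (195 - 87) - (-95)*(-10*(-6) - 21) = 108 - (-95)*(60 - 21) = 108 - (-95)*39 = 108 - 1*(-3705) = 108 + 3705 = 3813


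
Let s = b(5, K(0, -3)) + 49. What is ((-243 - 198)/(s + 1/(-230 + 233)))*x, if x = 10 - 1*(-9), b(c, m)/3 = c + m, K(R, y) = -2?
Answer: -3591/25 ≈ -143.64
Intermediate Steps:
b(c, m) = 3*c + 3*m (b(c, m) = 3*(c + m) = 3*c + 3*m)
x = 19 (x = 10 + 9 = 19)
s = 58 (s = (3*5 + 3*(-2)) + 49 = (15 - 6) + 49 = 9 + 49 = 58)
((-243 - 198)/(s + 1/(-230 + 233)))*x = ((-243 - 198)/(58 + 1/(-230 + 233)))*19 = -441/(58 + 1/3)*19 = -441/175/3*19 = -441*3/175*19 = -189/25*19 = -3591/25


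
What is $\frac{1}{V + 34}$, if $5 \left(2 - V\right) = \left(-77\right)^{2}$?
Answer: $- \frac{5}{5749} \approx -0.00086972$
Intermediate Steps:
$V = - \frac{5919}{5}$ ($V = 2 - \frac{\left(-77\right)^{2}}{5} = 2 - \frac{5929}{5} = - \frac{5919}{5} \approx -1183.8$)
$\frac{1}{V + 34} = \frac{1}{- \frac{5919}{5} + 34} = \frac{1}{- \frac{5749}{5}} = - \frac{5}{5749}$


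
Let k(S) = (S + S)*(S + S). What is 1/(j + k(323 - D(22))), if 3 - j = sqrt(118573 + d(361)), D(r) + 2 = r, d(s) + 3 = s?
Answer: 367239/134864364190 + sqrt(118931)/134864364190 ≈ 2.7256e-6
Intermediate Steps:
d(s) = -3 + s
D(r) = -2 + r
j = 3 - sqrt(118931) (j = 3 - sqrt(118573 + (-3 + 361)) = 3 - sqrt(118573 + 358) = 3 - sqrt(118931) ≈ -341.86)
k(S) = 4*S**2 (k(S) = (2*S)*(2*S) = 4*S**2)
1/(j + k(323 - D(22))) = 1/((3 - sqrt(118931)) + 4*(323 - (-2 + 22))**2) = 1/((3 - sqrt(118931)) + 4*(323 - 1*20)**2) = 1/((3 - sqrt(118931)) + 4*(323 - 20)**2) = 1/((3 - sqrt(118931)) + 4*303**2) = 1/((3 - sqrt(118931)) + 4*91809) = 1/((3 - sqrt(118931)) + 367236) = 1/(367239 - sqrt(118931))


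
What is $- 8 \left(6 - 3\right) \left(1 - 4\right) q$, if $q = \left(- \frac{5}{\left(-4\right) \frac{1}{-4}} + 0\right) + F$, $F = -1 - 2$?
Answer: $-576$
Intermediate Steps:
$F = -3$ ($F = -1 - 2 = -3$)
$q = -8$ ($q = \left(- \frac{5}{\left(-4\right) \frac{1}{-4}} + 0\right) - 3 = \left(- \frac{5}{\left(-4\right) \left(- \frac{1}{4}\right)} + 0\right) - 3 = \left(- \frac{5}{1} + 0\right) - 3 = \left(\left(-5\right) 1 + 0\right) - 3 = \left(-5 + 0\right) - 3 = -5 - 3 = -8$)
$- 8 \left(6 - 3\right) \left(1 - 4\right) q = - 8 \left(6 - 3\right) \left(1 - 4\right) \left(-8\right) = - 8 \cdot 3 \left(-3\right) \left(-8\right) = \left(-8\right) \left(-9\right) \left(-8\right) = 72 \left(-8\right) = -576$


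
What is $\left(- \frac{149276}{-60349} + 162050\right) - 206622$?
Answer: $- \frac{2689726352}{60349} \approx -44570.0$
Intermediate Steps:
$\left(- \frac{149276}{-60349} + 162050\right) - 206622 = \left(\left(-149276\right) \left(- \frac{1}{60349}\right) + 162050\right) - 206622 = \left(\frac{149276}{60349} + 162050\right) - 206622 = \frac{9779704726}{60349} - 206622 = - \frac{2689726352}{60349}$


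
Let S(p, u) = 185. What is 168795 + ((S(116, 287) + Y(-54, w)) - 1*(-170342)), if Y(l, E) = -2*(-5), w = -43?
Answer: 339332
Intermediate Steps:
Y(l, E) = 10
168795 + ((S(116, 287) + Y(-54, w)) - 1*(-170342)) = 168795 + ((185 + 10) - 1*(-170342)) = 168795 + (195 + 170342) = 168795 + 170537 = 339332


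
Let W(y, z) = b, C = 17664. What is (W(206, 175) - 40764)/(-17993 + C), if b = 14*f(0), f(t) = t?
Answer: 40764/329 ≈ 123.90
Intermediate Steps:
b = 0 (b = 14*0 = 0)
W(y, z) = 0
(W(206, 175) - 40764)/(-17993 + C) = (0 - 40764)/(-17993 + 17664) = -40764/(-329) = -40764*(-1/329) = 40764/329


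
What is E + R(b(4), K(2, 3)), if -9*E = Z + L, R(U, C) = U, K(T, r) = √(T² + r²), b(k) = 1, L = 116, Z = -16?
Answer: -91/9 ≈ -10.111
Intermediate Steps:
E = -100/9 (E = -(-16 + 116)/9 = -⅑*100 = -100/9 ≈ -11.111)
E + R(b(4), K(2, 3)) = -100/9 + 1 = -91/9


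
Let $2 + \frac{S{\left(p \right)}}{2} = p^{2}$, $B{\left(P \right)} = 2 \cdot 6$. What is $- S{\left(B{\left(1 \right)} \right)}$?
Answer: $-284$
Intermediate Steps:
$B{\left(P \right)} = 12$
$S{\left(p \right)} = -4 + 2 p^{2}$
$- S{\left(B{\left(1 \right)} \right)} = - (-4 + 2 \cdot 12^{2}) = - (-4 + 2 \cdot 144) = - (-4 + 288) = \left(-1\right) 284 = -284$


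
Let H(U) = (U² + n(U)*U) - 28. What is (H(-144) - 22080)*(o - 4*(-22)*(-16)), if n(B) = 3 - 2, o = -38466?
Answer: 60448984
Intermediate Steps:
n(B) = 1
H(U) = -28 + U + U² (H(U) = (U² + 1*U) - 28 = (U² + U) - 28 = (U + U²) - 28 = -28 + U + U²)
(H(-144) - 22080)*(o - 4*(-22)*(-16)) = ((-28 - 144 + (-144)²) - 22080)*(-38466 - 4*(-22)*(-16)) = ((-28 - 144 + 20736) - 22080)*(-38466 + 88*(-16)) = (20564 - 22080)*(-38466 - 1408) = -1516*(-39874) = 60448984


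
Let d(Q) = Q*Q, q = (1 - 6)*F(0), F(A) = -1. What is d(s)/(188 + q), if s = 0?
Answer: 0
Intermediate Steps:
q = 5 (q = (1 - 6)*(-1) = -5*(-1) = 5)
d(Q) = Q²
d(s)/(188 + q) = 0²/(188 + 5) = 0/193 = (1/193)*0 = 0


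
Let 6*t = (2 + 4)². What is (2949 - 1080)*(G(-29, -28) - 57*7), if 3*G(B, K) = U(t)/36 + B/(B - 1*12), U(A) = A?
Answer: -183315881/246 ≈ -7.4519e+5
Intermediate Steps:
t = 6 (t = (2 + 4)²/6 = (⅙)*6² = (⅙)*36 = 6)
G(B, K) = 1/18 + B/(3*(-12 + B)) (G(B, K) = (6/36 + B/(B - 1*12))/3 = (6*(1/36) + B/(B - 12))/3 = (⅙ + B/(-12 + B))/3 = 1/18 + B/(3*(-12 + B)))
(2949 - 1080)*(G(-29, -28) - 57*7) = (2949 - 1080)*((-12 + 7*(-29))/(18*(-12 - 29)) - 57*7) = 1869*((1/18)*(-12 - 203)/(-41) - 399) = 1869*((1/18)*(-1/41)*(-215) - 399) = 1869*(215/738 - 399) = 1869*(-294247/738) = -183315881/246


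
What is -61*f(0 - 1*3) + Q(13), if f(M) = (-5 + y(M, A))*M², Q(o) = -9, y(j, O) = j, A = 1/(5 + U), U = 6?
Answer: 4383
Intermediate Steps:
A = 1/11 (A = 1/(5 + 6) = 1/11 ≈ 0.090909)
f(M) = M²*(-5 + M) (f(M) = (-5 + M)*M² = M²*(-5 + M))
-61*f(0 - 1*3) + Q(13) = -61*(0 - 1*3)²*(-5 + (0 - 1*3)) - 9 = -61*(0 - 3)²*(-5 + (0 - 3)) - 9 = -61*(-3)²*(-5 - 3) - 9 = -549*(-8) - 9 = -61*(-72) - 9 = 4392 - 9 = 4383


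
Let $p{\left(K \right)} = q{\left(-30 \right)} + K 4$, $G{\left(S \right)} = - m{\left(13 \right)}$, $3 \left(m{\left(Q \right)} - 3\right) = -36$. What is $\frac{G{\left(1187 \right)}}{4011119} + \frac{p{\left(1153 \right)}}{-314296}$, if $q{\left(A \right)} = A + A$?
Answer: $- \frac{2281973128}{157584832153} \approx -0.014481$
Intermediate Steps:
$m{\left(Q \right)} = -9$ ($m{\left(Q \right)} = 3 + \frac{1}{3} \left(-36\right) = 3 - 12 = -9$)
$q{\left(A \right)} = 2 A$
$G{\left(S \right)} = 9$ ($G{\left(S \right)} = \left(-1\right) \left(-9\right) = 9$)
$p{\left(K \right)} = -60 + 4 K$ ($p{\left(K \right)} = 2 \left(-30\right) + K 4 = -60 + 4 K$)
$\frac{G{\left(1187 \right)}}{4011119} + \frac{p{\left(1153 \right)}}{-314296} = \frac{9}{4011119} + \frac{-60 + 4 \cdot 1153}{-314296} = 9 \cdot \frac{1}{4011119} + \left(-60 + 4612\right) \left(- \frac{1}{314296}\right) = \frac{9}{4011119} + 4552 \left(- \frac{1}{314296}\right) = \frac{9}{4011119} - \frac{569}{39287} = - \frac{2281973128}{157584832153}$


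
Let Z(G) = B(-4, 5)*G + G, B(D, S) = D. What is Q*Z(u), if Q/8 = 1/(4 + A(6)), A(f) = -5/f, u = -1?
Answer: 144/19 ≈ 7.5789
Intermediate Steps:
Z(G) = -3*G (Z(G) = -4*G + G = -3*G)
Q = 48/19 (Q = 8/(4 - 5/6) = 8/(19/6) = 8*(6/19) = 48/19 ≈ 2.5263)
Q*Z(u) = 48*(-3*(-1))/19 = (48/19)*3 = 144/19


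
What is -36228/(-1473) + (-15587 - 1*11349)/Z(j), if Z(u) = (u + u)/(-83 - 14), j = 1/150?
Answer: 96216077476/491 ≈ 1.9596e+8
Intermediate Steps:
j = 1/150 ≈ 0.0066667
Z(u) = -2*u/97 (Z(u) = (2*u)/(-97) = (2*u)*(-1/97) = -2*u/97)
-36228/(-1473) + (-15587 - 1*11349)/Z(j) = -36228/(-1473) + (-15587 - 1*11349)/((-2/97*1/150)) = -36228*(-1/1473) + (-15587 - 11349)/(-1/7275) = 12076/491 - 26936*(-7275) = 12076/491 + 195959400 = 96216077476/491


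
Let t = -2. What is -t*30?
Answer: 60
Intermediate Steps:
-t*30 = -1*(-2)*30 = 2*30 = 60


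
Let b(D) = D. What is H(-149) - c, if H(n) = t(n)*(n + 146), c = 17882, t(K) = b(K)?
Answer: -17435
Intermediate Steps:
t(K) = K
H(n) = n*(146 + n) (H(n) = n*(n + 146) = n*(146 + n))
H(-149) - c = -149*(146 - 149) - 1*17882 = -149*(-3) - 17882 = 447 - 17882 = -17435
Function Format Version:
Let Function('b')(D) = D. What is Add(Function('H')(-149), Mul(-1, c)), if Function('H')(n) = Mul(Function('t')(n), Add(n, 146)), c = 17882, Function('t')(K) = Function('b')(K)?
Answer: -17435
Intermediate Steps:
Function('t')(K) = K
Function('H')(n) = Mul(n, Add(146, n)) (Function('H')(n) = Mul(n, Add(n, 146)) = Mul(n, Add(146, n)))
Add(Function('H')(-149), Mul(-1, c)) = Add(Mul(-149, Add(146, -149)), Mul(-1, 17882)) = Add(Mul(-149, -3), -17882) = Add(447, -17882) = -17435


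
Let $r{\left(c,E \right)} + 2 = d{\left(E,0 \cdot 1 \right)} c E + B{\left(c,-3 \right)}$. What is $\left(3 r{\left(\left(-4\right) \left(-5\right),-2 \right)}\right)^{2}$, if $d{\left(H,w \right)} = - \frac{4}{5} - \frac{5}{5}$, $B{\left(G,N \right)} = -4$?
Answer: $39204$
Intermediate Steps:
$d{\left(H,w \right)} = - \frac{9}{5}$ ($d{\left(H,w \right)} = \left(-4\right) \frac{1}{5} - 1 = - \frac{4}{5} - 1 = - \frac{9}{5}$)
$r{\left(c,E \right)} = -6 - \frac{9 E c}{5}$ ($r{\left(c,E \right)} = -2 + \left(- \frac{9 c}{5} E - 4\right) = -2 - \left(4 + \frac{9 E c}{5}\right) = -6 - \frac{9 E c}{5}$)
$\left(3 r{\left(\left(-4\right) \left(-5\right),-2 \right)}\right)^{2} = \left(3 \left(-6 - - \frac{18 \left(\left(-4\right) \left(-5\right)\right)}{5}\right)\right)^{2} = \left(3 \left(-6 - \left(- \frac{18}{5}\right) 20\right)\right)^{2} = \left(3 \left(-6 + 72\right)\right)^{2} = \left(3 \cdot 66\right)^{2} = 198^{2} = 39204$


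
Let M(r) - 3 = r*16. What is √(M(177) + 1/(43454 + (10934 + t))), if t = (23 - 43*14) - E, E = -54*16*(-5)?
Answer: 2*√14345809561/4499 ≈ 53.245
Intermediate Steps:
E = 4320 (E = -864*(-5) = 4320)
M(r) = 3 + 16*r (M(r) = 3 + r*16 = 3 + 16*r)
t = -4899 (t = (23 - 43*14) - 1*4320 = (23 - 602) - 4320 = -579 - 4320 = -4899)
√(M(177) + 1/(43454 + (10934 + t))) = √((3 + 16*177) + 1/(43454 + (10934 - 4899))) = √((3 + 2832) + 1/(43454 + 6035)) = √(2835 + 1/49489) = √(140301316/49489) = 2*√14345809561/4499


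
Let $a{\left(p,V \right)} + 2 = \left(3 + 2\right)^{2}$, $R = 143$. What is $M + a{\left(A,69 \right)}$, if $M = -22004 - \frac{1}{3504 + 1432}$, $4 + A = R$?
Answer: $- \frac{108498217}{4936} \approx -21981.0$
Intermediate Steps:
$A = 139$ ($A = -4 + 143 = 139$)
$M = - \frac{108611745}{4936}$ ($M = -22004 - \frac{1}{4936} = - \frac{108611745}{4936} \approx -22004.0$)
$a{\left(p,V \right)} = 23$ ($a{\left(p,V \right)} = -2 + \left(3 + 2\right)^{2} = -2 + 5^{2} = -2 + 25 = 23$)
$M + a{\left(A,69 \right)} = - \frac{108611745}{4936} + 23 = - \frac{108498217}{4936}$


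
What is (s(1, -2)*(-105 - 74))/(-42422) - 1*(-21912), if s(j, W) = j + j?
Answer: 464775611/21211 ≈ 21912.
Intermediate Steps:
s(j, W) = 2*j
(s(1, -2)*(-105 - 74))/(-42422) - 1*(-21912) = ((2*1)*(-105 - 74))/(-42422) - 1*(-21912) = (2*(-179))*(-1/42422) + 21912 = -358*(-1/42422) + 21912 = 179/21211 + 21912 = 464775611/21211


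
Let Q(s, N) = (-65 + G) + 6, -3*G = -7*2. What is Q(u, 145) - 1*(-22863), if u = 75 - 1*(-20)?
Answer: 68426/3 ≈ 22809.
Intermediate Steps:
u = 95 (u = 75 + 20 = 95)
G = 14/3 (G = -(-7)*2/3 = -1/3*(-14) = 14/3 ≈ 4.6667)
Q(s, N) = -163/3 (Q(s, N) = (-65 + 14/3) + 6 = -181/3 + 6 = -163/3)
Q(u, 145) - 1*(-22863) = -163/3 - 1*(-22863) = -163/3 + 22863 = 68426/3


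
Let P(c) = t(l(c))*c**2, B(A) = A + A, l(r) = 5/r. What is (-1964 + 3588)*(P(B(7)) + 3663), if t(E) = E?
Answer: 6062392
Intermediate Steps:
B(A) = 2*A
P(c) = 5*c (P(c) = (5/c)*c**2 = 5*c)
(-1964 + 3588)*(P(B(7)) + 3663) = (-1964 + 3588)*(5*(2*7) + 3663) = 1624*(5*14 + 3663) = 1624*(70 + 3663) = 1624*3733 = 6062392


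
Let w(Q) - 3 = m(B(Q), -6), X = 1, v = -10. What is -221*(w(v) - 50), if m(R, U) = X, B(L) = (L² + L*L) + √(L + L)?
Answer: 10166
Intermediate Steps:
B(L) = 2*L² + √2*√L (B(L) = (L² + L²) + √(2*L) = 2*L² + √2*√L)
m(R, U) = 1
w(Q) = 4 (w(Q) = 3 + 1 = 4)
-221*(w(v) - 50) = -221*(4 - 50) = -221*(-46) = 10166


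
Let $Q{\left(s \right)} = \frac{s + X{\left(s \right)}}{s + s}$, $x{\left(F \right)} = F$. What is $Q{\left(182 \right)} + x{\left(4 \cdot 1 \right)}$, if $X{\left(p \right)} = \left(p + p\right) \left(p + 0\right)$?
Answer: $\frac{373}{2} \approx 186.5$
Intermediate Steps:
$X{\left(p \right)} = 2 p^{2}$ ($X{\left(p \right)} = 2 p p = 2 p^{2}$)
$Q{\left(s \right)} = \frac{s + 2 s^{2}}{2 s}$ ($Q{\left(s \right)} = \frac{s + 2 s^{2}}{s + s} = \frac{s + 2 s^{2}}{2 s}$)
$Q{\left(182 \right)} + x{\left(4 \cdot 1 \right)} = \left(\frac{1}{2} + 182\right) + 4 \cdot 1 = \frac{365}{2} + 4 = \frac{373}{2}$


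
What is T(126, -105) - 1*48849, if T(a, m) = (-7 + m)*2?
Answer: -49073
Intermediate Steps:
T(a, m) = -14 + 2*m
T(126, -105) - 1*48849 = (-14 + 2*(-105)) - 1*48849 = (-14 - 210) - 48849 = -224 - 48849 = -49073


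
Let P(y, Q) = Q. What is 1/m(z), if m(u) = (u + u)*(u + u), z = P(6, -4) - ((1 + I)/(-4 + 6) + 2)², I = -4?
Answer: 4/289 ≈ 0.013841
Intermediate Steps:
z = -17/4 (z = -4 - ((1 - 4)/(-4 + 6) + 2)² = -4 - (-3/2 + 2)² = -4 - (½)² = -4 - 1*¼ = -4 - ¼ = -17/4 ≈ -4.2500)
m(u) = 4*u² (m(u) = (2*u)*(2*u) = 4*u²)
1/m(z) = 1/(4*(-17/4)²) = 1/(4*(289/16)) = 1/(289/4) = 4/289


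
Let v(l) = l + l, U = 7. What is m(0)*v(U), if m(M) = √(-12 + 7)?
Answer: 14*I*√5 ≈ 31.305*I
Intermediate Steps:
m(M) = I*√5 (m(M) = √(-5) = I*√5)
v(l) = 2*l
m(0)*v(U) = (I*√5)*(2*7) = (I*√5)*14 = 14*I*√5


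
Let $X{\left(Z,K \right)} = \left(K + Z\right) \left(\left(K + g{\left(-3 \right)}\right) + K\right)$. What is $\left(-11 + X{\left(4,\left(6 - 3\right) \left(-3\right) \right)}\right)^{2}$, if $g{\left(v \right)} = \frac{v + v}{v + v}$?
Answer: $5476$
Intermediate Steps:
$g{\left(v \right)} = 1$ ($g{\left(v \right)} = \frac{2 v}{2 v} = 2 v \frac{1}{2 v} = 1$)
$X{\left(Z,K \right)} = \left(1 + 2 K\right) \left(K + Z\right)$ ($X{\left(Z,K \right)} = \left(K + Z\right) \left(\left(K + 1\right) + K\right) = \left(K + Z\right) \left(\left(1 + K\right) + K\right) = \left(K + Z\right) \left(1 + 2 K\right) = \left(1 + 2 K\right) \left(K + Z\right)$)
$\left(-11 + X{\left(4,\left(6 - 3\right) \left(-3\right) \right)}\right)^{2} = \left(-11 + \left(\left(6 - 3\right) \left(-3\right) + 4 + 2 \left(\left(6 - 3\right) \left(-3\right)\right)^{2} + 2 \left(6 - 3\right) \left(-3\right) 4\right)\right)^{2} = \left(-11 + \left(3 \left(-3\right) + 4 + 2 \left(3 \left(-3\right)\right)^{2} + 2 \cdot 3 \left(-3\right) 4\right)\right)^{2} = \left(-11 + \left(-9 + 4 + 2 \left(-9\right)^{2} + 2 \left(-9\right) 4\right)\right)^{2} = \left(-11 + \left(-9 + 4 + 2 \cdot 81 - 72\right)\right)^{2} = \left(-11 + \left(-9 + 4 + 162 - 72\right)\right)^{2} = \left(-11 + 85\right)^{2} = 74^{2} = 5476$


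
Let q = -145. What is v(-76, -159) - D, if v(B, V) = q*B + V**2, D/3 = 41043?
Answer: -86828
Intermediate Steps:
D = 123129 (D = 3*41043 = 123129)
v(B, V) = V**2 - 145*B (v(B, V) = -145*B + V**2 = V**2 - 145*B)
v(-76, -159) - D = ((-159)**2 - 145*(-76)) - 1*123129 = (25281 + 11020) - 123129 = 36301 - 123129 = -86828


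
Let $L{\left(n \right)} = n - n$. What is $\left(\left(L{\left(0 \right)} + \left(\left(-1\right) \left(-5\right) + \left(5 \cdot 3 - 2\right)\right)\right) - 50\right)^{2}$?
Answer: $1024$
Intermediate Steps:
$L{\left(n \right)} = 0$
$\left(\left(L{\left(0 \right)} + \left(\left(-1\right) \left(-5\right) + \left(5 \cdot 3 - 2\right)\right)\right) - 50\right)^{2} = \left(\left(0 + \left(\left(-1\right) \left(-5\right) + \left(5 \cdot 3 - 2\right)\right)\right) - 50\right)^{2} = \left(\left(0 + \left(5 + \left(15 - 2\right)\right)\right) - 50\right)^{2} = \left(\left(0 + \left(5 + 13\right)\right) - 50\right)^{2} = \left(\left(0 + 18\right) - 50\right)^{2} = \left(18 - 50\right)^{2} = \left(-32\right)^{2} = 1024$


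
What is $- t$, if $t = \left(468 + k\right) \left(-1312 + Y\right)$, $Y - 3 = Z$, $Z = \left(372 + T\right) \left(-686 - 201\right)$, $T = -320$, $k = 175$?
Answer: $30499419$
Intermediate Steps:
$Z = -46124$ ($Z = \left(372 - 320\right) \left(-686 - 201\right) = 52 \left(-887\right) = -46124$)
$Y = -46121$ ($Y = 3 - 46124 = -46121$)
$t = -30499419$ ($t = \left(468 + 175\right) \left(-1312 - 46121\right) = 643 \left(-47433\right) = -30499419$)
$- t = \left(-1\right) \left(-30499419\right) = 30499419$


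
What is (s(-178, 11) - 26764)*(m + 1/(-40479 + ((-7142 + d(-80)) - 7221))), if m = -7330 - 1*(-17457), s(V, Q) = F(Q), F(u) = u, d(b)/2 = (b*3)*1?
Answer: -14988258375429/55322 ≈ -2.7093e+8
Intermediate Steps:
d(b) = 6*b (d(b) = 2*((b*3)*1) = 2*((3*b)*1) = 2*(3*b) = 6*b)
s(V, Q) = Q
m = 10127 (m = -7330 + 17457 = 10127)
(s(-178, 11) - 26764)*(m + 1/(-40479 + ((-7142 + d(-80)) - 7221))) = (11 - 26764)*(10127 + 1/(-40479 + ((-7142 + 6*(-80)) - 7221))) = -26753*(10127 + 1/(-40479 + ((-7142 - 480) - 7221))) = -26753*(10127 + 1/(-40479 + (-7622 - 7221))) = -26753*(10127 + 1/(-40479 - 14843)) = -26753*(10127 + 1/(-55322)) = -26753*(10127 - 1/55322) = -26753*560245893/55322 = -14988258375429/55322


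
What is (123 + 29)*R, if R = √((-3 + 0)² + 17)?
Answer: 152*√26 ≈ 775.05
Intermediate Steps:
R = √26 (R = √((-3)² + 17) = √(9 + 17) = √26 ≈ 5.0990)
(123 + 29)*R = (123 + 29)*√26 = 152*√26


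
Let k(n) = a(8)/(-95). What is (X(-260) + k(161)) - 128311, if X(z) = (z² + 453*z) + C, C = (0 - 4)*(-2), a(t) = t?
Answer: -16955893/95 ≈ -1.7848e+5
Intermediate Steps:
C = 8 (C = -4*(-2) = 8)
X(z) = 8 + z² + 453*z (X(z) = (z² + 453*z) + 8 = 8 + z² + 453*z)
k(n) = -8/95 (k(n) = 8/(-95) = 8*(-1/95) = -8/95)
(X(-260) + k(161)) - 128311 = ((8 + (-260)² + 453*(-260)) - 8/95) - 128311 = ((8 + 67600 - 117780) - 8/95) - 128311 = (-50172 - 8/95) - 128311 = -4766348/95 - 128311 = -16955893/95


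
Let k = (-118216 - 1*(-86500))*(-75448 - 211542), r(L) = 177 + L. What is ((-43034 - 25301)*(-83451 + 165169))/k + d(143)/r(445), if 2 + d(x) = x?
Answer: -109498272761/283077637524 ≈ -0.38681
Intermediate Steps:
d(x) = -2 + x
k = 9102174840 (k = (-118216 + 86500)*(-286990) = -31716*(-286990) = 9102174840)
((-43034 - 25301)*(-83451 + 165169))/k + d(143)/r(445) = ((-43034 - 25301)*(-83451 + 165169))/9102174840 + (-2 + 143)/(177 + 445) = -68335*81718*(1/9102174840) + 141/622 = -5584199530*1/9102174840 + 141*(1/622) = -558419953/910217484 + 141/622 = -109498272761/283077637524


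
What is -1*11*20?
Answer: -220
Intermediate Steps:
-1*11*20 = -11*20 = -220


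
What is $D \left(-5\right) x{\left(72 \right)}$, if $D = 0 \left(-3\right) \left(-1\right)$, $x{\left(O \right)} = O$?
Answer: $0$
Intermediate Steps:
$D = 0$ ($D = 0 \left(-1\right) = 0$)
$D \left(-5\right) x{\left(72 \right)} = 0 \left(-5\right) 72 = 0 \cdot 72 = 0$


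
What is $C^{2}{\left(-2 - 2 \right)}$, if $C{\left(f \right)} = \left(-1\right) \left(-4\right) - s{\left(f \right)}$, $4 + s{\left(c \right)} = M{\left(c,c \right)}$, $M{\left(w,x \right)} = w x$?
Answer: $64$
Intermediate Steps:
$s{\left(c \right)} = -4 + c^{2}$ ($s{\left(c \right)} = -4 + c c = -4 + c^{2}$)
$C{\left(f \right)} = 8 - f^{2}$ ($C{\left(f \right)} = \left(-1\right) \left(-4\right) - \left(-4 + f^{2}\right) = 4 - \left(-4 + f^{2}\right) = 8 - f^{2}$)
$C^{2}{\left(-2 - 2 \right)} = \left(8 - \left(-2 - 2\right)^{2}\right)^{2} = \left(8 - \left(-4\right)^{2}\right)^{2} = \left(8 - 16\right)^{2} = \left(-8\right)^{2} = 64$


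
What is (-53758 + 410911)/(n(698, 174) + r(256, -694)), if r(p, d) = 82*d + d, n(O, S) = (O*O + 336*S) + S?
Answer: 21009/28720 ≈ 0.73151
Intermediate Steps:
n(O, S) = O**2 + 337*S (n(O, S) = (O**2 + 336*S) + S = O**2 + 337*S)
r(p, d) = 83*d
(-53758 + 410911)/(n(698, 174) + r(256, -694)) = (-53758 + 410911)/((698**2 + 337*174) + 83*(-694)) = 357153/((487204 + 58638) - 57602) = 357153/(545842 - 57602) = 357153/488240 = 357153*(1/488240) = 21009/28720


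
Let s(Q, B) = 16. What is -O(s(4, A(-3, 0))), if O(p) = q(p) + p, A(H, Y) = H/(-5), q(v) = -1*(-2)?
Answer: -18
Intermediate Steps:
q(v) = 2
A(H, Y) = -H/5 (A(H, Y) = H*(-1/5) = -H/5)
O(p) = 2 + p
-O(s(4, A(-3, 0))) = -(2 + 16) = -1*18 = -18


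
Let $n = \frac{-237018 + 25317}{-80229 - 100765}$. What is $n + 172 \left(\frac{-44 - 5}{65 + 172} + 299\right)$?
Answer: $\frac{2204558541089}{42895578} \approx 51394.0$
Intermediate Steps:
$n = \frac{211701}{180994}$ ($n = - \frac{211701}{-180994} = \left(-211701\right) \left(- \frac{1}{180994}\right) = \frac{211701}{180994} \approx 1.1697$)
$n + 172 \left(\frac{-44 - 5}{65 + 172} + 299\right) = \frac{211701}{180994} + 172 \left(\frac{-44 - 5}{65 + 172} + 299\right) = \frac{211701}{180994} + 172 \left(- \frac{49}{237} + 299\right) = \frac{211701}{180994} + 172 \cdot \frac{70814}{237} = \frac{211701}{180994} + \frac{12180008}{237} = \frac{2204558541089}{42895578}$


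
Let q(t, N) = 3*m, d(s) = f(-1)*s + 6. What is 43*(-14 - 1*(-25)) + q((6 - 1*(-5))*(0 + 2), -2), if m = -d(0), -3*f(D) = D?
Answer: 455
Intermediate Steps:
f(D) = -D/3
d(s) = 6 + s/3 (d(s) = (-⅓*(-1))*s + 6 = s/3 + 6 = 6 + s/3)
m = -6 (m = -(6 + (⅓)*0) = -(6 + 0) = -1*6 = -6)
q(t, N) = -18 (q(t, N) = 3*(-6) = -18)
43*(-14 - 1*(-25)) + q((6 - 1*(-5))*(0 + 2), -2) = 43*(-14 - 1*(-25)) - 18 = 43*(-14 + 25) - 18 = 43*11 - 18 = 473 - 18 = 455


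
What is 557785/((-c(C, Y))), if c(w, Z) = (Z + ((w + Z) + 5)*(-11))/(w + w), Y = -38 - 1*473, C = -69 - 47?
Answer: 129406120/6331 ≈ 20440.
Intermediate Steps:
C = -116
Y = -511 (Y = -38 - 473 = -511)
c(w, Z) = (-55 - 11*w - 10*Z)/(2*w) (c(w, Z) = (Z + ((Z + w) + 5)*(-11))/((2*w)) = (Z + (5 + Z + w)*(-11))*(1/(2*w)) = (Z + (-55 - 11*Z - 11*w))*(1/(2*w)) = (-55 - 11*w - 10*Z)*(1/(2*w)) = (-55 - 11*w - 10*Z)/(2*w))
557785/((-c(C, Y))) = 557785/((-(-55 - 11*(-116) - 10*(-511))/(2*(-116)))) = 557785/((-(-1)*(-55 + 1276 + 5110)/(2*116))) = 557785/((-(-1)*6331/(2*116))) = 557785/((-1*(-6331/232))) = 557785/(6331/232) = 557785*(232/6331) = 129406120/6331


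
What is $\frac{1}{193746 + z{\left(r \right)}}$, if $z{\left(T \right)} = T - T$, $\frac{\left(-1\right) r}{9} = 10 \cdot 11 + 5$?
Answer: $\frac{1}{193746} \approx 5.1614 \cdot 10^{-6}$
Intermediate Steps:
$r = -1035$ ($r = - 9 \left(10 \cdot 11 + 5\right) = - 9 \left(110 + 5\right) = \left(-9\right) 115 = -1035$)
$z{\left(T \right)} = 0$
$\frac{1}{193746 + z{\left(r \right)}} = \frac{1}{193746 + 0} = \frac{1}{193746}$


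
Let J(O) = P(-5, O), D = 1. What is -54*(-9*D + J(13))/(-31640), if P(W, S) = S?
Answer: 27/3955 ≈ 0.0068268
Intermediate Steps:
J(O) = O
-54*(-9*D + J(13))/(-31640) = -54*(-9*1 + 13)/(-31640) = -54*(-9 + 13)*(-1/31640) = -54*4*(-1/31640) = -216*(-1/31640) = 27/3955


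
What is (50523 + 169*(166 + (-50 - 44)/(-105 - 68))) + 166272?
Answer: 42374763/173 ≈ 2.4494e+5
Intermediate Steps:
(50523 + 169*(166 + (-50 - 44)/(-105 - 68))) + 166272 = (50523 + 169*(166 - 94/(-173))) + 166272 = (50523 + 169*(166 - 94*(-1/173))) + 166272 = (50523 + 169*(166 + 94/173)) + 166272 = (50523 + 169*(28812/173)) + 166272 = (50523 + 4869228/173) + 166272 = 13609707/173 + 166272 = 42374763/173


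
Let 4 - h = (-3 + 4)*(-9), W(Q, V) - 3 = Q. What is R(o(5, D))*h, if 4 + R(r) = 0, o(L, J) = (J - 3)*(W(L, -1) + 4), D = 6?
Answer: -52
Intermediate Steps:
W(Q, V) = 3 + Q
o(L, J) = (-3 + J)*(7 + L) (o(L, J) = (J - 3)*((3 + L) + 4) = (-3 + J)*(7 + L))
h = 13 (h = 4 - (-3 + 4)*(-9) = 4 - (-9) = 4 - 1*(-9) = 4 + 9 = 13)
R(r) = -4 (R(r) = -4 + 0 = -4)
R(o(5, D))*h = -4*13 = -52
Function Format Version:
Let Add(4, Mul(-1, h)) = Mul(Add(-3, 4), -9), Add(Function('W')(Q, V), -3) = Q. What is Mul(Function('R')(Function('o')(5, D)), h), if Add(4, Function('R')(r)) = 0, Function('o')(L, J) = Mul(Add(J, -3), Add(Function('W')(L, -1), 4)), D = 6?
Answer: -52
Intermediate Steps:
Function('W')(Q, V) = Add(3, Q)
Function('o')(L, J) = Mul(Add(-3, J), Add(7, L)) (Function('o')(L, J) = Mul(Add(J, -3), Add(Add(3, L), 4)) = Mul(Add(-3, J), Add(7, L)))
h = 13 (h = Add(4, Mul(-1, Mul(Add(-3, 4), -9))) = Add(4, Mul(-1, Mul(1, -9))) = Add(4, Mul(-1, -9)) = Add(4, 9) = 13)
Function('R')(r) = -4 (Function('R')(r) = Add(-4, 0) = -4)
Mul(Function('R')(Function('o')(5, D)), h) = Mul(-4, 13) = -52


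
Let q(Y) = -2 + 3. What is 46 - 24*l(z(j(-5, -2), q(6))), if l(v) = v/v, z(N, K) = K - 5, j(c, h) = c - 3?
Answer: 22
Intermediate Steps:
q(Y) = 1
j(c, h) = -3 + c
z(N, K) = -5 + K
l(v) = 1
46 - 24*l(z(j(-5, -2), q(6))) = 46 - 24*1 = 46 - 24 = 22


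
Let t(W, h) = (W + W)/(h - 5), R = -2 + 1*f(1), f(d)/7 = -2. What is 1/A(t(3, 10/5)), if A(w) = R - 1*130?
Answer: -1/146 ≈ -0.0068493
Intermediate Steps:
f(d) = -14 (f(d) = 7*(-2) = -14)
R = -16 (R = -2 + 1*(-14) = -2 - 14 = -16)
t(W, h) = 2*W/(-5 + h) (t(W, h) = (2*W)/(-5 + h) = 2*W/(-5 + h))
A(w) = -146 (A(w) = -16 - 1*130 = -16 - 130 = -146)
1/A(t(3, 10/5)) = 1/(-146) = -1/146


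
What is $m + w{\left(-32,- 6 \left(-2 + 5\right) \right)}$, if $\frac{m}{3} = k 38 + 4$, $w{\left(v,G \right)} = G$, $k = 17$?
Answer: $1932$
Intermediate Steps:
$m = 1950$ ($m = 3 \left(17 \cdot 38 + 4\right) = 3 \left(646 + 4\right) = 3 \cdot 650 = 1950$)
$m + w{\left(-32,- 6 \left(-2 + 5\right) \right)} = 1950 - 6 \left(-2 + 5\right) = 1950 - 18 = 1932$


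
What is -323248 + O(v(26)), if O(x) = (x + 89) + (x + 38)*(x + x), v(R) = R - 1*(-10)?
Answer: -317795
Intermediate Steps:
v(R) = 10 + R (v(R) = R + 10 = 10 + R)
O(x) = 89 + x + 2*x*(38 + x) (O(x) = (89 + x) + (38 + x)*(2*x) = (89 + x) + 2*x*(38 + x) = 89 + x + 2*x*(38 + x))
-323248 + O(v(26)) = -323248 + (89 + 2*(10 + 26)² + 77*(10 + 26)) = -323248 + (89 + 2*36² + 77*36) = -323248 + (89 + 2*1296 + 2772) = -323248 + (89 + 2592 + 2772) = -323248 + 5453 = -317795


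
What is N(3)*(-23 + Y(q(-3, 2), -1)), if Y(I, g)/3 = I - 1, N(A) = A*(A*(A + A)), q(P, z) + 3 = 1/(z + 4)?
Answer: -1863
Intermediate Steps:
q(P, z) = -3 + 1/(4 + z) (q(P, z) = -3 + 1/(z + 4) = -3 + 1/(4 + z))
N(A) = 2*A³ (N(A) = A*(A*(2*A)) = A*(2*A²) = 2*A³)
Y(I, g) = -3 + 3*I (Y(I, g) = 3*(I - 1) = 3*(-1 + I) = -3 + 3*I)
N(3)*(-23 + Y(q(-3, 2), -1)) = (2*3³)*(-23 + (-3 + 3*((-11 - 3*2)/(4 + 2)))) = (2*27)*(-23 + (-3 + 3*((-11 - 6)/6))) = 54*(-23 + (-3 + 3*((⅙)*(-17)))) = 54*(-23 + (-3 + 3*(-17/6))) = 54*(-23 + (-3 - 17/2)) = 54*(-23 - 23/2) = 54*(-69/2) = -1863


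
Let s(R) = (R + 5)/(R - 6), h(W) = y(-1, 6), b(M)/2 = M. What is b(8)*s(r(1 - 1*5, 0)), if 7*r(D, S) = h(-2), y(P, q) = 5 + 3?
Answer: -344/17 ≈ -20.235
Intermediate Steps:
y(P, q) = 8
b(M) = 2*M
h(W) = 8
r(D, S) = 8/7 (r(D, S) = (⅐)*8 = 8/7)
s(R) = (5 + R)/(-6 + R)
b(8)*s(r(1 - 1*5, 0)) = (2*8)*((5 + 8/7)/(-6 + 8/7)) = 16*((43/7)/(-34/7)) = 16*(-7/34*43/7) = 16*(-43/34) = -344/17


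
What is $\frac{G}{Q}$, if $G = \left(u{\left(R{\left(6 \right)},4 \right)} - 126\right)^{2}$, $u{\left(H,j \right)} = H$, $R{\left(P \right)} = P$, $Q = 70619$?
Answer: $\frac{14400}{70619} \approx 0.20391$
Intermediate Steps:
$G = 14400$ ($G = \left(6 - 126\right)^{2} = \left(-120\right)^{2} = 14400$)
$\frac{G}{Q} = \frac{14400}{70619}$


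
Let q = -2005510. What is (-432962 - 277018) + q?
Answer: -2715490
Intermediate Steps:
(-432962 - 277018) + q = (-432962 - 277018) - 2005510 = -709980 - 2005510 = -2715490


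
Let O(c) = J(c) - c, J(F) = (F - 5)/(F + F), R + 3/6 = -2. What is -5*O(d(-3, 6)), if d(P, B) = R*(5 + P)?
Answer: -30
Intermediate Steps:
R = -5/2 (R = -1/2 - 2 = -5/2 ≈ -2.5000)
d(P, B) = -25/2 - 5*P/2 (d(P, B) = -5*(5 + P)/2 = -25/2 - 5*P/2)
J(F) = (-5 + F)/(2*F) (J(F) = (-5 + F)/((2*F)) = (-5 + F)*(1/(2*F)) = (-5 + F)/(2*F))
O(c) = -c + (-5 + c)/(2*c) (O(c) = (-5 + c)/(2*c) - c = -c + (-5 + c)/(2*c))
-5*O(d(-3, 6)) = -5*(1/2 - (-25/2 - 5/2*(-3)) - 5/(2*(-25/2 - 5/2*(-3)))) = -5*(1/2 - (-25/2 + 15/2) - 5/(2*(-25/2 + 15/2))) = -5*(1/2 - 1*(-5) - 5/2/(-5)) = -5*(1/2 + 5 - 5/2*(-1/5)) = -5*(1/2 + 5 + 1/2) = -5*6 = -30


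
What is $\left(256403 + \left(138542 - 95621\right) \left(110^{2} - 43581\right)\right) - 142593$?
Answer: $-1351082191$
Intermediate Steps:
$\left(256403 + \left(138542 - 95621\right) \left(110^{2} - 43581\right)\right) - 142593 = \left(256403 + 42921 \left(12100 - 43581\right)\right) - 142593 = \left(256403 + 42921 \left(-31481\right)\right) - 142593 = \left(256403 - 1351196001\right) - 142593 = -1350939598 - 142593 = -1351082191$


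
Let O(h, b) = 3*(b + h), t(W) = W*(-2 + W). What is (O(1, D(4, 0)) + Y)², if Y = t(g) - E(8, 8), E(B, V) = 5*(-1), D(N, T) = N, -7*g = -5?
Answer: 874225/2401 ≈ 364.11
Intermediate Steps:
g = 5/7 (g = -⅐*(-5) = 5/7 ≈ 0.71429)
E(B, V) = -5
O(h, b) = 3*b + 3*h
Y = 200/49 (Y = 5*(-2 + 5/7)/7 - 1*(-5) = (5/7)*(-9/7) + 5 = -45/49 + 5 = 200/49 ≈ 4.0816)
(O(1, D(4, 0)) + Y)² = ((3*4 + 3*1) + 200/49)² = ((12 + 3) + 200/49)² = (15 + 200/49)² = (935/49)² = 874225/2401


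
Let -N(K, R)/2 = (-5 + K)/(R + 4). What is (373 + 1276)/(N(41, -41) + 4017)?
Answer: 629/1533 ≈ 0.41031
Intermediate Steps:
N(K, R) = -2*(-5 + K)/(4 + R) (N(K, R) = -2*(-5 + K)/(R + 4) = -2*(-5 + K)/(4 + R))
(373 + 1276)/(N(41, -41) + 4017) = (373 + 1276)/(2*(5 - 1*41)/(4 - 41) + 4017) = 1649/(2*(5 - 41)/(-37) + 4017) = 1649/(2*(-1/37)*(-36) + 4017) = 1649/(72/37 + 4017) = 1649/(148701/37) = 1649*(37/148701) = 629/1533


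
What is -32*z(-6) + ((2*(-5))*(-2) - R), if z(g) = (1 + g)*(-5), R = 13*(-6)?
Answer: -702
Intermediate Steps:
R = -78
z(g) = -5 - 5*g
-32*z(-6) + ((2*(-5))*(-2) - R) = -32*(-5 - 5*(-6)) + ((2*(-5))*(-2) - 1*(-78)) = -32*(-5 + 30) + (-10*(-2) + 78) = -32*25 + (20 + 78) = -800 + 98 = -702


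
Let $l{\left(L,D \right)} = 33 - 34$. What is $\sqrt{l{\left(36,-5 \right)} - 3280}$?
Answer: $i \sqrt{3281} \approx 57.28 i$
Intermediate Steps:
$l{\left(L,D \right)} = -1$
$\sqrt{l{\left(36,-5 \right)} - 3280} = \sqrt{-1 - 3280} = \sqrt{-3281} = i \sqrt{3281}$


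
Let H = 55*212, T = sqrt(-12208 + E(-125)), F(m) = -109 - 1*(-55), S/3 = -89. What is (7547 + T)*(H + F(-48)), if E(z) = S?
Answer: 87590482 + 58030*I*sqrt(499) ≈ 8.7591e+7 + 1.2963e+6*I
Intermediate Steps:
S = -267 (S = 3*(-89) = -267)
E(z) = -267
F(m) = -54 (F(m) = -109 + 55 = -54)
T = 5*I*sqrt(499) (T = sqrt(-12208 - 267) = sqrt(-12475) = 5*I*sqrt(499) ≈ 111.69*I)
H = 11660
(7547 + T)*(H + F(-48)) = (7547 + 5*I*sqrt(499))*(11660 - 54) = (7547 + 5*I*sqrt(499))*11606 = 87590482 + 58030*I*sqrt(499)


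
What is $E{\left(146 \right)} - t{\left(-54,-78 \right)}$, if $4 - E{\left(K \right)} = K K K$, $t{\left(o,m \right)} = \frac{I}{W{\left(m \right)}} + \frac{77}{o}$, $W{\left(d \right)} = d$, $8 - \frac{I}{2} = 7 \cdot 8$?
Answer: $- \frac{2184716527}{702} \approx -3.1121 \cdot 10^{6}$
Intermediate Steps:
$I = -96$ ($I = 16 - 2 \cdot 7 \cdot 8 = 16 - 112 = -96$)
$t{\left(o,m \right)} = - \frac{96}{m} + \frac{77}{o}$
$E{\left(K \right)} = 4 - K^{3}$ ($E{\left(K \right)} = 4 - K K K = 4 - K^{2} K = 4 - K^{3}$)
$E{\left(146 \right)} - t{\left(-54,-78 \right)} = \left(4 - 146^{3}\right) - \left(- \frac{96}{-78} + \frac{77}{-54}\right) = \left(4 - 3112136\right) - \left(\left(-96\right) \left(- \frac{1}{78}\right) + 77 \left(- \frac{1}{54}\right)\right) = \left(4 - 3112136\right) - \left(\frac{16}{13} - \frac{77}{54}\right) = -3112132 - - \frac{137}{702} = -3112132 + \frac{137}{702} = - \frac{2184716527}{702}$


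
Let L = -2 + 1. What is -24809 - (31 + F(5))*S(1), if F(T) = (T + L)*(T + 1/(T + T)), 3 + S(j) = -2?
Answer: -24552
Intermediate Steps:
L = -1
S(j) = -5 (S(j) = -3 - 2 = -5)
F(T) = (-1 + T)*(T + 1/(2*T)) (F(T) = (T - 1)*(T + 1/(T + T)) = (-1 + T)*(T + 1/(2*T)))
-24809 - (31 + F(5))*S(1) = -24809 - (31 + (½ + 5² - 1*5 - ½/5))*(-5) = -24809 - (31 + (½ + 25 - 5 - ½*⅕))*(-5) = -24809 - (31 + (½ + 25 - 5 - ⅒))*(-5) = -24809 - (31 + 102/5)*(-5) = -24809 - 257*(-5)/5 = -24809 - 1*(-257) = -24809 + 257 = -24552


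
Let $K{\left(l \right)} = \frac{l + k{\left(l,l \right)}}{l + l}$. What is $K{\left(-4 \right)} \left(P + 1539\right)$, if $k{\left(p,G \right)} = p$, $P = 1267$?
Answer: $2806$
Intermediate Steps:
$K{\left(l \right)} = 1$ ($K{\left(l \right)} = \frac{l + l}{l + l} = \frac{2 l}{2 l} = 2 l \frac{1}{2 l} = 1$)
$K{\left(-4 \right)} \left(P + 1539\right) = 1 \left(1267 + 1539\right) = 1 \cdot 2806 = 2806$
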